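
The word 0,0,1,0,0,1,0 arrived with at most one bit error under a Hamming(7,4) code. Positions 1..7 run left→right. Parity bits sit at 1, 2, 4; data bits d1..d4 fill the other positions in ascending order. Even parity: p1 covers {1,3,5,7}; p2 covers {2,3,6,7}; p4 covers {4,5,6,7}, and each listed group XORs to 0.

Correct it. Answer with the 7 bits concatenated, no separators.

s1 (pos 1,3,5,7): 0⊕1⊕0⊕0 = 1
s2 (pos 2,3,6,7): 0⊕1⊕1⊕0 = 0
s4 (pos 4,5,6,7): 0⊕0⊕1⊕0 = 1
Syndrome s4…s1 = 101 → error at position 5.
Flip position 5: 0010010 → 0010110

0010110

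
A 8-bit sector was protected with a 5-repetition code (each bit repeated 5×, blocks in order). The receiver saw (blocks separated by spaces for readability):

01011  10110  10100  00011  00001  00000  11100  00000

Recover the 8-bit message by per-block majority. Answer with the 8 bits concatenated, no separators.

Block 1 (01011): 3 ones → 1
Block 2 (10110): 3 ones → 1
Block 3 (10100): 2 ones → 0
Block 4 (00011): 2 ones → 0
Block 5 (00001): 1 one → 0
Block 6 (00000): 0 ones → 0
Block 7 (11100): 3 ones → 1
Block 8 (00000): 0 ones → 0

11000010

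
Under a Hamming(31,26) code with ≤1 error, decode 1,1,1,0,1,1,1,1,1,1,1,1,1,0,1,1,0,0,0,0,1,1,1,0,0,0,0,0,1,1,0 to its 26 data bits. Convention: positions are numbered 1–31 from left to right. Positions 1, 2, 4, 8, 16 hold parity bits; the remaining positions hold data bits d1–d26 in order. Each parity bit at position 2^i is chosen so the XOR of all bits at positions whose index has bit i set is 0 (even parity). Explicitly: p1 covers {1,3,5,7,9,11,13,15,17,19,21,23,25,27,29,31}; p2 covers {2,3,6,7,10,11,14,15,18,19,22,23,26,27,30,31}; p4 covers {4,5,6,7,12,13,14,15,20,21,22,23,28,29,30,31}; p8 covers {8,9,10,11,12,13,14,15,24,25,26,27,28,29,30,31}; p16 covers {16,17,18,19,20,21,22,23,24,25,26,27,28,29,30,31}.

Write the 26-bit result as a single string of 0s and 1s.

s1 (pos 1,3,5,7,9,11,13,15,17,19,21,23,25,27,29,31): 1⊕1⊕1⊕1⊕1⊕1⊕1⊕1⊕0⊕0⊕1⊕1⊕0⊕0⊕1⊕0 = 1
s2 (pos 2,3,6,7,10,11,14,15,18,19,22,23,26,27,30,31): 1⊕1⊕1⊕1⊕1⊕1⊕0⊕1⊕0⊕0⊕1⊕1⊕0⊕0⊕1⊕0 = 0
s4 (pos 4,5,6,7,12,13,14,15,20,21,22,23,28,29,30,31): 0⊕1⊕1⊕1⊕1⊕1⊕0⊕1⊕0⊕1⊕1⊕1⊕0⊕1⊕1⊕0 = 1
s8 (pos 8,9,10,11,12,13,14,15,24,25,26,27,28,29,30,31): 1⊕1⊕1⊕1⊕1⊕1⊕0⊕1⊕0⊕0⊕0⊕0⊕0⊕1⊕1⊕0 = 1
s16 (pos 16,17,18,19,20,21,22,23,24,25,26,27,28,29,30,31): 1⊕0⊕0⊕0⊕0⊕1⊕1⊕1⊕0⊕0⊕0⊕0⊕0⊕1⊕1⊕0 = 0
Syndrome s16…s1 = 01101 → error at position 13.
Flip position 13: 1110111111111011000011100000110 → 1110111111110011000011100000110
Read data bits from positions 3,5,6,7,9,10,11,12,13,14,15,17,18,19,20,21,22,23,24,25,26,27,28,29,30,31: 11111111001000011100000110

11111111001000011100000110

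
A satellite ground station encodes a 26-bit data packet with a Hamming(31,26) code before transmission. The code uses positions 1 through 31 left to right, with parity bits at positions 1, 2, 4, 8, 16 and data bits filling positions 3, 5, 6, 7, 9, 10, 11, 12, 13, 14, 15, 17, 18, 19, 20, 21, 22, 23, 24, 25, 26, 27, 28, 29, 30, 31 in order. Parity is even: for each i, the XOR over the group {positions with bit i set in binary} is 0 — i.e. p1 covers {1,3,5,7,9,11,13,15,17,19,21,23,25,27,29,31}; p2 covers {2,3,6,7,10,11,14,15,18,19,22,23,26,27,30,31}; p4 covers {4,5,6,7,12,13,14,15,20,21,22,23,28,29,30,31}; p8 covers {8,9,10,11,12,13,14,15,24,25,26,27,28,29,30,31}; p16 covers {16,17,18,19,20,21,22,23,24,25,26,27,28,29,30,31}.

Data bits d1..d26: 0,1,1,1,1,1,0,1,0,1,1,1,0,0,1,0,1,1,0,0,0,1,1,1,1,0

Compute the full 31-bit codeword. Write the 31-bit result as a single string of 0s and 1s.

0100111111010110100101100011110

Place data at non-parity positions: p1 p2 0 p4 1 1 1 p8 1 1 0 1 0 1 1 p16 1 0 0 1 0 1 1 0 0 0 1 1 1 1 0
p1 (pos 1,3,5,7,9,11,13,15,17,19,21,23,25,27,29,31): XOR of data positions = 0⊕1⊕1⊕1⊕0⊕0⊕1⊕1⊕0⊕0⊕1⊕0⊕1⊕1⊕0 = 0
p2 (pos 2,3,6,7,10,11,14,15,18,19,22,23,26,27,30,31): XOR of data positions = 0⊕1⊕1⊕1⊕0⊕1⊕1⊕0⊕0⊕1⊕1⊕0⊕1⊕1⊕0 = 1
p4 (pos 4,5,6,7,12,13,14,15,20,21,22,23,28,29,30,31): XOR of data positions = 1⊕1⊕1⊕1⊕0⊕1⊕1⊕1⊕0⊕1⊕1⊕1⊕1⊕1⊕0 = 0
p8 (pos 8,9,10,11,12,13,14,15,24,25,26,27,28,29,30,31): XOR of data positions = 1⊕1⊕0⊕1⊕0⊕1⊕1⊕0⊕0⊕0⊕1⊕1⊕1⊕1⊕0 = 1
p16 (pos 16,17,18,19,20,21,22,23,24,25,26,27,28,29,30,31): XOR of data positions = 1⊕0⊕0⊕1⊕0⊕1⊕1⊕0⊕0⊕0⊕1⊕1⊕1⊕1⊕0 = 0
Codeword: 0100111111010110100101100011110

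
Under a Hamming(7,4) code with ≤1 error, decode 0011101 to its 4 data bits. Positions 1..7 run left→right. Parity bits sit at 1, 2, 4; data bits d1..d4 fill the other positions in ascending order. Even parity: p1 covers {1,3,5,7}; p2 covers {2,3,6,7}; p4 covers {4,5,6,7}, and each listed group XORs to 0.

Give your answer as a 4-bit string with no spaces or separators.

1001

s1 (pos 1,3,5,7): 0⊕1⊕1⊕1 = 1
s2 (pos 2,3,6,7): 0⊕1⊕0⊕1 = 0
s4 (pos 4,5,6,7): 1⊕1⊕0⊕1 = 1
Syndrome s4…s1 = 101 → error at position 5.
Flip position 5: 0011101 → 0011001
Read data bits from positions 3,5,6,7: 1001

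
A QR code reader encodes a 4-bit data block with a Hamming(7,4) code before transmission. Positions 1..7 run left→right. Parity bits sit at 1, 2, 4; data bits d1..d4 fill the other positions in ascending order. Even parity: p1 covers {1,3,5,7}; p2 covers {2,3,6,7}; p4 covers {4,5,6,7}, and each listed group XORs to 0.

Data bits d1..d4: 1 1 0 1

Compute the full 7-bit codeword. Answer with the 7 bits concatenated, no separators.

1010101

Place data at non-parity positions: p1 p2 1 p4 1 0 1
p1 (pos 1,3,5,7): XOR of data positions = 1⊕1⊕1 = 1
p2 (pos 2,3,6,7): XOR of data positions = 1⊕0⊕1 = 0
p4 (pos 4,5,6,7): XOR of data positions = 1⊕0⊕1 = 0
Codeword: 1010101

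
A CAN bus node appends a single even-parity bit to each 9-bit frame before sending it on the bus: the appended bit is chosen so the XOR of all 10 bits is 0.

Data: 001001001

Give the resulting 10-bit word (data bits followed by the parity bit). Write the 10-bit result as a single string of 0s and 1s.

0010010011

XOR of the 9 data bits: 0⊕0⊕1⊕0⊕0⊕1⊕0⊕0⊕1 = 1
Parity bit = 1 (so all 10 bits XOR to 0).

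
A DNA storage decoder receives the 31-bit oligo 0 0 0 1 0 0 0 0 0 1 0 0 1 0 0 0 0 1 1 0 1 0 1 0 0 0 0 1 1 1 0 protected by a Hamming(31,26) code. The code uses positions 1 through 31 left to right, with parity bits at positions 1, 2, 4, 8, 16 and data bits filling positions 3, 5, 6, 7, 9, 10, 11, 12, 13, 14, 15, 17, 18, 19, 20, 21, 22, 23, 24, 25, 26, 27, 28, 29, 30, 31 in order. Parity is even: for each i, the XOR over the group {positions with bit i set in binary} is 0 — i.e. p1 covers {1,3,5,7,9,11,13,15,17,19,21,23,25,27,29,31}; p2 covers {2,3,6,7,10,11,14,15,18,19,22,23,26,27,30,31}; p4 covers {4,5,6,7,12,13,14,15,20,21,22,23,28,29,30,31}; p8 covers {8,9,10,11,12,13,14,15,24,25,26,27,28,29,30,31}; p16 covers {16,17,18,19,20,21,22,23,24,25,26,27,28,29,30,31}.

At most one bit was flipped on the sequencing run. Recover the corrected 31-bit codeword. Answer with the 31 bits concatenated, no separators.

s1 (pos 1,3,5,7,9,11,13,15,17,19,21,23,25,27,29,31): 0⊕0⊕0⊕0⊕0⊕0⊕1⊕0⊕0⊕1⊕1⊕1⊕0⊕0⊕1⊕0 = 1
s2 (pos 2,3,6,7,10,11,14,15,18,19,22,23,26,27,30,31): 0⊕0⊕0⊕0⊕1⊕0⊕0⊕0⊕1⊕1⊕0⊕1⊕0⊕0⊕1⊕0 = 1
s4 (pos 4,5,6,7,12,13,14,15,20,21,22,23,28,29,30,31): 1⊕0⊕0⊕0⊕0⊕1⊕0⊕0⊕0⊕1⊕0⊕1⊕1⊕1⊕1⊕0 = 1
s8 (pos 8,9,10,11,12,13,14,15,24,25,26,27,28,29,30,31): 0⊕0⊕1⊕0⊕0⊕1⊕0⊕0⊕0⊕0⊕0⊕0⊕1⊕1⊕1⊕0 = 1
s16 (pos 16,17,18,19,20,21,22,23,24,25,26,27,28,29,30,31): 0⊕0⊕1⊕1⊕0⊕1⊕0⊕1⊕0⊕0⊕0⊕0⊕1⊕1⊕1⊕0 = 1
Syndrome s16…s1 = 11111 → error at position 31.
Flip position 31: 0001000001001000011010100001110 → 0001000001001000011010100001111

0001000001001000011010100001111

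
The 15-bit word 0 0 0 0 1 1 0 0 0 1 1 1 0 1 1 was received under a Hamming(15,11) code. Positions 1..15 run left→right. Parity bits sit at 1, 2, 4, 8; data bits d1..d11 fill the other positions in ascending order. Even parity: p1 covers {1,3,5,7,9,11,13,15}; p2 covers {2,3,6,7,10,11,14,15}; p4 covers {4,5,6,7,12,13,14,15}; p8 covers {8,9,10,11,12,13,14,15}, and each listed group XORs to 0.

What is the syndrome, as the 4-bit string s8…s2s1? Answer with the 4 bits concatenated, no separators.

1111

s1 (pos 1,3,5,7,9,11,13,15): 0⊕0⊕1⊕0⊕0⊕1⊕0⊕1 = 1
s2 (pos 2,3,6,7,10,11,14,15): 0⊕0⊕1⊕0⊕1⊕1⊕1⊕1 = 1
s4 (pos 4,5,6,7,12,13,14,15): 0⊕1⊕1⊕0⊕1⊕0⊕1⊕1 = 1
s8 (pos 8,9,10,11,12,13,14,15): 0⊕0⊕1⊕1⊕1⊕0⊕1⊕1 = 1
Syndrome s8…s1 = 1111 → error at position 15.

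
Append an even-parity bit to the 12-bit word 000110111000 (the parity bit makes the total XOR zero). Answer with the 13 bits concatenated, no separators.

0001101110001

XOR of the 12 data bits: 0⊕0⊕0⊕1⊕1⊕0⊕1⊕1⊕1⊕0⊕0⊕0 = 1
Parity bit = 1 (so all 13 bits XOR to 0).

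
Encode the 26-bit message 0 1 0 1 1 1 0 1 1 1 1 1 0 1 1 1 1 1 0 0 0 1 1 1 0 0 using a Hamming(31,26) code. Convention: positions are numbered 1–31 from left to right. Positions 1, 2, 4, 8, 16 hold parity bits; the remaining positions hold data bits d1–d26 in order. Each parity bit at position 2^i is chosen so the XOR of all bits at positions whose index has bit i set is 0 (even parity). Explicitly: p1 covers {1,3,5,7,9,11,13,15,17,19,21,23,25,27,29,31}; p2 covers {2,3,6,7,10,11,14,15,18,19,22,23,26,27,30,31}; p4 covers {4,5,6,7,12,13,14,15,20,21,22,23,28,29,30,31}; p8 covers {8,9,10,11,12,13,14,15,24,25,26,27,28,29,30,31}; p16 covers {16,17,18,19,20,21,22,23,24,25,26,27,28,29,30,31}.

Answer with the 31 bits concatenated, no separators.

1000101111011111101111100011100

Place data at non-parity positions: p1 p2 0 p4 1 0 1 p8 1 1 0 1 1 1 1 p16 1 0 1 1 1 1 1 0 0 0 1 1 1 0 0
p1 (pos 1,3,5,7,9,11,13,15,17,19,21,23,25,27,29,31): XOR of data positions = 0⊕1⊕1⊕1⊕0⊕1⊕1⊕1⊕1⊕1⊕1⊕0⊕1⊕1⊕0 = 1
p2 (pos 2,3,6,7,10,11,14,15,18,19,22,23,26,27,30,31): XOR of data positions = 0⊕0⊕1⊕1⊕0⊕1⊕1⊕0⊕1⊕1⊕1⊕0⊕1⊕0⊕0 = 0
p4 (pos 4,5,6,7,12,13,14,15,20,21,22,23,28,29,30,31): XOR of data positions = 1⊕0⊕1⊕1⊕1⊕1⊕1⊕1⊕1⊕1⊕1⊕1⊕1⊕0⊕0 = 0
p8 (pos 8,9,10,11,12,13,14,15,24,25,26,27,28,29,30,31): XOR of data positions = 1⊕1⊕0⊕1⊕1⊕1⊕1⊕0⊕0⊕0⊕1⊕1⊕1⊕0⊕0 = 1
p16 (pos 16,17,18,19,20,21,22,23,24,25,26,27,28,29,30,31): XOR of data positions = 1⊕0⊕1⊕1⊕1⊕1⊕1⊕0⊕0⊕0⊕1⊕1⊕1⊕0⊕0 = 1
Codeword: 1000101111011111101111100011100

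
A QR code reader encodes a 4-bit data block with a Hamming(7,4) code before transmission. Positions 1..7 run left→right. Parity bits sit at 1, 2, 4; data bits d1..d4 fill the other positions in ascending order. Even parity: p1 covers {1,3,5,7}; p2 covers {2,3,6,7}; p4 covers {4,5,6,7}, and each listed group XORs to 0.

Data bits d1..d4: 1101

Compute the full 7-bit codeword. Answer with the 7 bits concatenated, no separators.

1010101

Place data at non-parity positions: p1 p2 1 p4 1 0 1
p1 (pos 1,3,5,7): XOR of data positions = 1⊕1⊕1 = 1
p2 (pos 2,3,6,7): XOR of data positions = 1⊕0⊕1 = 0
p4 (pos 4,5,6,7): XOR of data positions = 1⊕0⊕1 = 0
Codeword: 1010101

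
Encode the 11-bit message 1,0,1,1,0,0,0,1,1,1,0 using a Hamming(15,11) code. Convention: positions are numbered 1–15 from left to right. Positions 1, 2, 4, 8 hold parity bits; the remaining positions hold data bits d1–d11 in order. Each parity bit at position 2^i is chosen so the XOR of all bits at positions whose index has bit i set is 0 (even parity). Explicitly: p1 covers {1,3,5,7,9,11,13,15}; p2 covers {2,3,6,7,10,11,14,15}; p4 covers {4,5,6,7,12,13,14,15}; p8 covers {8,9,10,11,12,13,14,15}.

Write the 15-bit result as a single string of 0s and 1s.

101101110001110

Place data at non-parity positions: p1 p2 1 p4 0 1 1 p8 0 0 0 1 1 1 0
p1 (pos 1,3,5,7,9,11,13,15): XOR of data positions = 1⊕0⊕1⊕0⊕0⊕1⊕0 = 1
p2 (pos 2,3,6,7,10,11,14,15): XOR of data positions = 1⊕1⊕1⊕0⊕0⊕1⊕0 = 0
p4 (pos 4,5,6,7,12,13,14,15): XOR of data positions = 0⊕1⊕1⊕1⊕1⊕1⊕0 = 1
p8 (pos 8,9,10,11,12,13,14,15): XOR of data positions = 0⊕0⊕0⊕1⊕1⊕1⊕0 = 1
Codeword: 101101110001110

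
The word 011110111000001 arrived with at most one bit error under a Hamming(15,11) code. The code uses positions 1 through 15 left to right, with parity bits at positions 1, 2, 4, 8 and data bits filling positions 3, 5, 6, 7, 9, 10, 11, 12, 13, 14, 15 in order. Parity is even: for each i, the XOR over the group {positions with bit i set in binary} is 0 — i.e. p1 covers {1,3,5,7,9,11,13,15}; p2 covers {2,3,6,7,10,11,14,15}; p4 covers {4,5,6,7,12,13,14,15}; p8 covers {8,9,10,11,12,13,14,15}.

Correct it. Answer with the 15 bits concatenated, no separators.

s1 (pos 1,3,5,7,9,11,13,15): 0⊕1⊕1⊕1⊕1⊕0⊕0⊕1 = 1
s2 (pos 2,3,6,7,10,11,14,15): 1⊕1⊕0⊕1⊕0⊕0⊕0⊕1 = 0
s4 (pos 4,5,6,7,12,13,14,15): 1⊕1⊕0⊕1⊕0⊕0⊕0⊕1 = 0
s8 (pos 8,9,10,11,12,13,14,15): 1⊕1⊕0⊕0⊕0⊕0⊕0⊕1 = 1
Syndrome s8…s1 = 1001 → error at position 9.
Flip position 9: 011110111000001 → 011110110000001

011110110000001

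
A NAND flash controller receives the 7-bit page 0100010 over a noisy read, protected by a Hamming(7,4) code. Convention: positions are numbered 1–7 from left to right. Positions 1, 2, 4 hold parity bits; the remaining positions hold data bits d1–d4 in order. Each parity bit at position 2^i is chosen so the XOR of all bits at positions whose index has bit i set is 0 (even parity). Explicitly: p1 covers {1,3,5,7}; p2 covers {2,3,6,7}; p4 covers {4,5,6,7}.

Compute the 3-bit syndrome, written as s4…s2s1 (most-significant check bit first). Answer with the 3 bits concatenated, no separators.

100

s1 (pos 1,3,5,7): 0⊕0⊕0⊕0 = 0
s2 (pos 2,3,6,7): 1⊕0⊕1⊕0 = 0
s4 (pos 4,5,6,7): 0⊕0⊕1⊕0 = 1
Syndrome s4…s1 = 100 → error at position 4.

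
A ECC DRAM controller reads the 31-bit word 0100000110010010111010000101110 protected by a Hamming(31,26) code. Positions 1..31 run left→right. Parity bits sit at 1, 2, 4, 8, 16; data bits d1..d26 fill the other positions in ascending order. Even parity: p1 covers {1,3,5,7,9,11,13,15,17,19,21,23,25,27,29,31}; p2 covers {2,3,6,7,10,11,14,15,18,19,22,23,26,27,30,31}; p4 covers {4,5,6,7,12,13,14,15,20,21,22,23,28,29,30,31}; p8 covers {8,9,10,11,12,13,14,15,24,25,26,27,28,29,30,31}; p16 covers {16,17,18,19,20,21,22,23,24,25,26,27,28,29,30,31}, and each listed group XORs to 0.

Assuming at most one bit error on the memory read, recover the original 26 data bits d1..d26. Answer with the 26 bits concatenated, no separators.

00001001001111010000101110

s1 (pos 1,3,5,7,9,11,13,15,17,19,21,23,25,27,29,31): 0⊕0⊕0⊕0⊕1⊕0⊕0⊕1⊕1⊕1⊕1⊕0⊕0⊕0⊕1⊕0 = 0
s2 (pos 2,3,6,7,10,11,14,15,18,19,22,23,26,27,30,31): 1⊕0⊕0⊕0⊕0⊕0⊕0⊕1⊕1⊕1⊕0⊕0⊕1⊕0⊕1⊕0 = 0
s4 (pos 4,5,6,7,12,13,14,15,20,21,22,23,28,29,30,31): 0⊕0⊕0⊕0⊕1⊕0⊕0⊕1⊕0⊕1⊕0⊕0⊕1⊕1⊕1⊕0 = 0
s8 (pos 8,9,10,11,12,13,14,15,24,25,26,27,28,29,30,31): 1⊕1⊕0⊕0⊕1⊕0⊕0⊕1⊕0⊕0⊕1⊕0⊕1⊕1⊕1⊕0 = 0
s16 (pos 16,17,18,19,20,21,22,23,24,25,26,27,28,29,30,31): 0⊕1⊕1⊕1⊕0⊕1⊕0⊕0⊕0⊕0⊕1⊕0⊕1⊕1⊕1⊕0 = 0
Syndrome s16…s1 = 00000 → no error.
Read data bits from positions 3,5,6,7,9,10,11,12,13,14,15,17,18,19,20,21,22,23,24,25,26,27,28,29,30,31: 00001001001111010000101110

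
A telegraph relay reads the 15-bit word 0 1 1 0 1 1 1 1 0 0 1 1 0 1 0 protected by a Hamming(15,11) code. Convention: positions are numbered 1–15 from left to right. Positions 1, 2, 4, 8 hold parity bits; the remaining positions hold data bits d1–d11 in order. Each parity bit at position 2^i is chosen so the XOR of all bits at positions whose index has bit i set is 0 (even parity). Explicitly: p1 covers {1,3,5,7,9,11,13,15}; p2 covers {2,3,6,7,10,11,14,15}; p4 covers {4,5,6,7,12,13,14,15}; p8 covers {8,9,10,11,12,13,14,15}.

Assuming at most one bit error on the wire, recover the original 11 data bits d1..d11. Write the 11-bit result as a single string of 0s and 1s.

11110011010

s1 (pos 1,3,5,7,9,11,13,15): 0⊕1⊕1⊕1⊕0⊕1⊕0⊕0 = 0
s2 (pos 2,3,6,7,10,11,14,15): 1⊕1⊕1⊕1⊕0⊕1⊕1⊕0 = 0
s4 (pos 4,5,6,7,12,13,14,15): 0⊕1⊕1⊕1⊕1⊕0⊕1⊕0 = 1
s8 (pos 8,9,10,11,12,13,14,15): 1⊕0⊕0⊕1⊕1⊕0⊕1⊕0 = 0
Syndrome s8…s1 = 0100 → error at position 4.
Flip position 4: 011011110011010 → 011111110011010
Read data bits from positions 3,5,6,7,9,10,11,12,13,14,15: 11110011010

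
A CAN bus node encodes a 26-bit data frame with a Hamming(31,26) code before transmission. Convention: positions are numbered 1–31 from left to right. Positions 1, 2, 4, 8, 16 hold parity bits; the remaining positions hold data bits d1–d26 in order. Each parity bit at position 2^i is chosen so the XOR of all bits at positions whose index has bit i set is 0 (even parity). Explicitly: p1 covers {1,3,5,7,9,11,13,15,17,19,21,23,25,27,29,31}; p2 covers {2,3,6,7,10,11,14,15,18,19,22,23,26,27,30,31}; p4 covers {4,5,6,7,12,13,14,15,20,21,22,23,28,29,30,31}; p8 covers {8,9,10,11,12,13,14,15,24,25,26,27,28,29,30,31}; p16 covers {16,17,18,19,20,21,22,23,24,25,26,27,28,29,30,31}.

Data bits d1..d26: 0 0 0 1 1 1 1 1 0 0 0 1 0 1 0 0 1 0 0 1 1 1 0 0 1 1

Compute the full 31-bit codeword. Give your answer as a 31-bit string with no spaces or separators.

0101001111110000101001001110011

Place data at non-parity positions: p1 p2 0 p4 0 0 1 p8 1 1 1 1 0 0 0 p16 1 0 1 0 0 1 0 0 1 1 1 0 0 1 1
p1 (pos 1,3,5,7,9,11,13,15,17,19,21,23,25,27,29,31): XOR of data positions = 0⊕0⊕1⊕1⊕1⊕0⊕0⊕1⊕1⊕0⊕0⊕1⊕1⊕0⊕1 = 0
p2 (pos 2,3,6,7,10,11,14,15,18,19,22,23,26,27,30,31): XOR of data positions = 0⊕0⊕1⊕1⊕1⊕0⊕0⊕0⊕1⊕1⊕0⊕1⊕1⊕1⊕1 = 1
p4 (pos 4,5,6,7,12,13,14,15,20,21,22,23,28,29,30,31): XOR of data positions = 0⊕0⊕1⊕1⊕0⊕0⊕0⊕0⊕0⊕1⊕0⊕0⊕0⊕1⊕1 = 1
p8 (pos 8,9,10,11,12,13,14,15,24,25,26,27,28,29,30,31): XOR of data positions = 1⊕1⊕1⊕1⊕0⊕0⊕0⊕0⊕1⊕1⊕1⊕0⊕0⊕1⊕1 = 1
p16 (pos 16,17,18,19,20,21,22,23,24,25,26,27,28,29,30,31): XOR of data positions = 1⊕0⊕1⊕0⊕0⊕1⊕0⊕0⊕1⊕1⊕1⊕0⊕0⊕1⊕1 = 0
Codeword: 0101001111110000101001001110011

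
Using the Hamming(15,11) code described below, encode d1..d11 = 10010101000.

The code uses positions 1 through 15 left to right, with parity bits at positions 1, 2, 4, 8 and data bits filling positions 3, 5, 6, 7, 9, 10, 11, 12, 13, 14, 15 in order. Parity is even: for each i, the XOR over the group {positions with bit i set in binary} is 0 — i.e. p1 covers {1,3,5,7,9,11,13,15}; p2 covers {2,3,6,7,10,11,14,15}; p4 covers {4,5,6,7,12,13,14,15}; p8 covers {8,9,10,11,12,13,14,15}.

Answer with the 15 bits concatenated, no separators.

Place data at non-parity positions: p1 p2 1 p4 0 0 1 p8 0 1 0 1 0 0 0
p1 (pos 1,3,5,7,9,11,13,15): XOR of data positions = 1⊕0⊕1⊕0⊕0⊕0⊕0 = 0
p2 (pos 2,3,6,7,10,11,14,15): XOR of data positions = 1⊕0⊕1⊕1⊕0⊕0⊕0 = 1
p4 (pos 4,5,6,7,12,13,14,15): XOR of data positions = 0⊕0⊕1⊕1⊕0⊕0⊕0 = 0
p8 (pos 8,9,10,11,12,13,14,15): XOR of data positions = 0⊕1⊕0⊕1⊕0⊕0⊕0 = 0
Codeword: 011000100101000

011000100101000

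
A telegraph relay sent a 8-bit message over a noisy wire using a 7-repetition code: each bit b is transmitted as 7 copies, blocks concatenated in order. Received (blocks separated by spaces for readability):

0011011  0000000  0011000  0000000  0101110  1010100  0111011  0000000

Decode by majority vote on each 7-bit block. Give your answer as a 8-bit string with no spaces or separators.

10001010

Block 1 (0011011): 4 ones → 1
Block 2 (0000000): 0 ones → 0
Block 3 (0011000): 2 ones → 0
Block 4 (0000000): 0 ones → 0
Block 5 (0101110): 4 ones → 1
Block 6 (1010100): 3 ones → 0
Block 7 (0111011): 5 ones → 1
Block 8 (0000000): 0 ones → 0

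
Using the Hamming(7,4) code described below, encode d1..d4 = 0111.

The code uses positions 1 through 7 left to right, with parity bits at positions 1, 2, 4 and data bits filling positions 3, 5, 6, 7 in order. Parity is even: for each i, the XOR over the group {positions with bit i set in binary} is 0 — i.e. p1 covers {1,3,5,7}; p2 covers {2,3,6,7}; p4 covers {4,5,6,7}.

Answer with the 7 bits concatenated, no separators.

Place data at non-parity positions: p1 p2 0 p4 1 1 1
p1 (pos 1,3,5,7): XOR of data positions = 0⊕1⊕1 = 0
p2 (pos 2,3,6,7): XOR of data positions = 0⊕1⊕1 = 0
p4 (pos 4,5,6,7): XOR of data positions = 1⊕1⊕1 = 1
Codeword: 0001111

0001111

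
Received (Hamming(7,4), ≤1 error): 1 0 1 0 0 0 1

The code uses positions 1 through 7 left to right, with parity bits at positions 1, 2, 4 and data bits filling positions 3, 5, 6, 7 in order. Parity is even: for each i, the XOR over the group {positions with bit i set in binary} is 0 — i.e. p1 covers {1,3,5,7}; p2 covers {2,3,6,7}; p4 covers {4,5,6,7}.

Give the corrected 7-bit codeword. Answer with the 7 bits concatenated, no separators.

s1 (pos 1,3,5,7): 1⊕1⊕0⊕1 = 1
s2 (pos 2,3,6,7): 0⊕1⊕0⊕1 = 0
s4 (pos 4,5,6,7): 0⊕0⊕0⊕1 = 1
Syndrome s4…s1 = 101 → error at position 5.
Flip position 5: 1010001 → 1010101

1010101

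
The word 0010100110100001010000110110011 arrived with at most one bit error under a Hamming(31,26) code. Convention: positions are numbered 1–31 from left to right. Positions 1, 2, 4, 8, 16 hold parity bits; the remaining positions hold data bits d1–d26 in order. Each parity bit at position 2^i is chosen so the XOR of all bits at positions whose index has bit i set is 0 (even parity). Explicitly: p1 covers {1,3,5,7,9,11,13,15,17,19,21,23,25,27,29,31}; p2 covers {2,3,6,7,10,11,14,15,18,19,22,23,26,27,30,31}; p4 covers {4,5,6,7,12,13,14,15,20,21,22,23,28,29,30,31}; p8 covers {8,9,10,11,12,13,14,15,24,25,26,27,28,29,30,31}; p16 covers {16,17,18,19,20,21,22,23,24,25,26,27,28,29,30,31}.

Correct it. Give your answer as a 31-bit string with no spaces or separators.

s1 (pos 1,3,5,7,9,11,13,15,17,19,21,23,25,27,29,31): 0⊕1⊕1⊕0⊕1⊕1⊕0⊕0⊕0⊕0⊕0⊕1⊕0⊕1⊕0⊕1 = 1
s2 (pos 2,3,6,7,10,11,14,15,18,19,22,23,26,27,30,31): 0⊕1⊕0⊕0⊕0⊕1⊕0⊕0⊕1⊕0⊕0⊕1⊕1⊕1⊕1⊕1 = 0
s4 (pos 4,5,6,7,12,13,14,15,20,21,22,23,28,29,30,31): 0⊕1⊕0⊕0⊕0⊕0⊕0⊕0⊕0⊕0⊕0⊕1⊕0⊕0⊕1⊕1 = 0
s8 (pos 8,9,10,11,12,13,14,15,24,25,26,27,28,29,30,31): 1⊕1⊕0⊕1⊕0⊕0⊕0⊕0⊕1⊕0⊕1⊕1⊕0⊕0⊕1⊕1 = 0
s16 (pos 16,17,18,19,20,21,22,23,24,25,26,27,28,29,30,31): 1⊕0⊕1⊕0⊕0⊕0⊕0⊕1⊕1⊕0⊕1⊕1⊕0⊕0⊕1⊕1 = 0
Syndrome s16…s1 = 00001 → error at position 1.
Flip position 1: 0010100110100001010000110110011 → 1010100110100001010000110110011

1010100110100001010000110110011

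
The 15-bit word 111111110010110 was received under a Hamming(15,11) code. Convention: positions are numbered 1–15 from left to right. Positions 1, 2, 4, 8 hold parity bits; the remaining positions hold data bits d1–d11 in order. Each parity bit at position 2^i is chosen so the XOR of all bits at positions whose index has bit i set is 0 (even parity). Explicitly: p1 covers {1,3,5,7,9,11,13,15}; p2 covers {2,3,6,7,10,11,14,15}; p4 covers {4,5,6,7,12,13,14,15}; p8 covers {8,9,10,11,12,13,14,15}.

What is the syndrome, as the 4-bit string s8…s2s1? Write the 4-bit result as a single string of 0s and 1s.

0000

s1 (pos 1,3,5,7,9,11,13,15): 1⊕1⊕1⊕1⊕0⊕1⊕1⊕0 = 0
s2 (pos 2,3,6,7,10,11,14,15): 1⊕1⊕1⊕1⊕0⊕1⊕1⊕0 = 0
s4 (pos 4,5,6,7,12,13,14,15): 1⊕1⊕1⊕1⊕0⊕1⊕1⊕0 = 0
s8 (pos 8,9,10,11,12,13,14,15): 1⊕0⊕0⊕1⊕0⊕1⊕1⊕0 = 0
Syndrome s8…s1 = 0000 → no error.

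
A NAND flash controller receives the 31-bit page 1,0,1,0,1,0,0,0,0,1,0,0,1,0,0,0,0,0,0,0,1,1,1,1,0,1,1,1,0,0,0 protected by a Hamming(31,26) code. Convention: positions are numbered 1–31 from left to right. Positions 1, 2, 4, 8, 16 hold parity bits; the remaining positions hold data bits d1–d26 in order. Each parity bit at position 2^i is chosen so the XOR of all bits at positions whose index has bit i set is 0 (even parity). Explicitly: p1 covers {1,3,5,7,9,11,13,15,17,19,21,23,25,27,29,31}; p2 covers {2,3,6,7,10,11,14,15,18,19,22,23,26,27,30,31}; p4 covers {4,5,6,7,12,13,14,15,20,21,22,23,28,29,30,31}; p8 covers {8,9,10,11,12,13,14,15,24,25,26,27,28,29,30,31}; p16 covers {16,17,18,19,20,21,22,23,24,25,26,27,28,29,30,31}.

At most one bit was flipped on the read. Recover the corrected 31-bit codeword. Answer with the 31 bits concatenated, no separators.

1010100001001000100011110111000

s1 (pos 1,3,5,7,9,11,13,15,17,19,21,23,25,27,29,31): 1⊕1⊕1⊕0⊕0⊕0⊕1⊕0⊕0⊕0⊕1⊕1⊕0⊕1⊕0⊕0 = 1
s2 (pos 2,3,6,7,10,11,14,15,18,19,22,23,26,27,30,31): 0⊕1⊕0⊕0⊕1⊕0⊕0⊕0⊕0⊕0⊕1⊕1⊕1⊕1⊕0⊕0 = 0
s4 (pos 4,5,6,7,12,13,14,15,20,21,22,23,28,29,30,31): 0⊕1⊕0⊕0⊕0⊕1⊕0⊕0⊕0⊕1⊕1⊕1⊕1⊕0⊕0⊕0 = 0
s8 (pos 8,9,10,11,12,13,14,15,24,25,26,27,28,29,30,31): 0⊕0⊕1⊕0⊕0⊕1⊕0⊕0⊕1⊕0⊕1⊕1⊕1⊕0⊕0⊕0 = 0
s16 (pos 16,17,18,19,20,21,22,23,24,25,26,27,28,29,30,31): 0⊕0⊕0⊕0⊕0⊕1⊕1⊕1⊕1⊕0⊕1⊕1⊕1⊕0⊕0⊕0 = 1
Syndrome s16…s1 = 10001 → error at position 17.
Flip position 17: 1010100001001000000011110111000 → 1010100001001000100011110111000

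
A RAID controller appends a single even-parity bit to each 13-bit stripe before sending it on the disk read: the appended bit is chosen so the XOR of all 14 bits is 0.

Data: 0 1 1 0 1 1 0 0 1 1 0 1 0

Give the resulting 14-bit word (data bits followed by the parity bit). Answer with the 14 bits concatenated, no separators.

XOR of the 13 data bits: 0⊕1⊕1⊕0⊕1⊕1⊕0⊕0⊕1⊕1⊕0⊕1⊕0 = 1
Parity bit = 1 (so all 14 bits XOR to 0).

01101100110101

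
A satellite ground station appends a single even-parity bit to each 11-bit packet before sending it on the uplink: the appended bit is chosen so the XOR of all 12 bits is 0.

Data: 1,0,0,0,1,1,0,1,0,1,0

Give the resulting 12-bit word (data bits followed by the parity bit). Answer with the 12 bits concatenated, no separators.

XOR of the 11 data bits: 1⊕0⊕0⊕0⊕1⊕1⊕0⊕1⊕0⊕1⊕0 = 1
Parity bit = 1 (so all 12 bits XOR to 0).

100011010101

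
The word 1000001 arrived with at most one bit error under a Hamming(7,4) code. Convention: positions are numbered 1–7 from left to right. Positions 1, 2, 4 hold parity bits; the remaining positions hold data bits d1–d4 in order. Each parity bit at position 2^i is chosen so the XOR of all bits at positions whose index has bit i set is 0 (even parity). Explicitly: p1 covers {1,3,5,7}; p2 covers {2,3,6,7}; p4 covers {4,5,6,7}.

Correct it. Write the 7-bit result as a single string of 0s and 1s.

1000011

s1 (pos 1,3,5,7): 1⊕0⊕0⊕1 = 0
s2 (pos 2,3,6,7): 0⊕0⊕0⊕1 = 1
s4 (pos 4,5,6,7): 0⊕0⊕0⊕1 = 1
Syndrome s4…s1 = 110 → error at position 6.
Flip position 6: 1000001 → 1000011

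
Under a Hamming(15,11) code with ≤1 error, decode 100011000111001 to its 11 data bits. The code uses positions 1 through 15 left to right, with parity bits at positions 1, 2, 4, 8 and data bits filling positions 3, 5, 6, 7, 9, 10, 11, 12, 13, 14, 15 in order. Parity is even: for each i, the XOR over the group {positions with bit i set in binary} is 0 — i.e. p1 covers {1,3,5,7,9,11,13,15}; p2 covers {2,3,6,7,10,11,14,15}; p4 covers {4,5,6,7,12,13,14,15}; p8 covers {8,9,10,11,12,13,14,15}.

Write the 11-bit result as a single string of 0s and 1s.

01100111001

s1 (pos 1,3,5,7,9,11,13,15): 1⊕0⊕1⊕0⊕0⊕1⊕0⊕1 = 0
s2 (pos 2,3,6,7,10,11,14,15): 0⊕0⊕1⊕0⊕1⊕1⊕0⊕1 = 0
s4 (pos 4,5,6,7,12,13,14,15): 0⊕1⊕1⊕0⊕1⊕0⊕0⊕1 = 0
s8 (pos 8,9,10,11,12,13,14,15): 0⊕0⊕1⊕1⊕1⊕0⊕0⊕1 = 0
Syndrome s8…s1 = 0000 → no error.
Read data bits from positions 3,5,6,7,9,10,11,12,13,14,15: 01100111001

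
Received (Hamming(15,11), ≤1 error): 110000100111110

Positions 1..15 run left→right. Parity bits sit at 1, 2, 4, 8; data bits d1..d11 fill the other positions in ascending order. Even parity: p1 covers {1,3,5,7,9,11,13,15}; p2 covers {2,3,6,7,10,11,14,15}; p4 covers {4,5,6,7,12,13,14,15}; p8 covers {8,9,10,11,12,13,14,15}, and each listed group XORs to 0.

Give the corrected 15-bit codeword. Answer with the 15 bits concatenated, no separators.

110000100011110

s1 (pos 1,3,5,7,9,11,13,15): 1⊕0⊕0⊕1⊕0⊕1⊕1⊕0 = 0
s2 (pos 2,3,6,7,10,11,14,15): 1⊕0⊕0⊕1⊕1⊕1⊕1⊕0 = 1
s4 (pos 4,5,6,7,12,13,14,15): 0⊕0⊕0⊕1⊕1⊕1⊕1⊕0 = 0
s8 (pos 8,9,10,11,12,13,14,15): 0⊕0⊕1⊕1⊕1⊕1⊕1⊕0 = 1
Syndrome s8…s1 = 1010 → error at position 10.
Flip position 10: 110000100111110 → 110000100011110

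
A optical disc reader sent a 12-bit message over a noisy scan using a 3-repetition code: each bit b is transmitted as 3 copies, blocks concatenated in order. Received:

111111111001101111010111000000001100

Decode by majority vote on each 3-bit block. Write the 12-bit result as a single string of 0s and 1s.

111011010000

Block 1 (111): 3 ones → 1
Block 2 (111): 3 ones → 1
Block 3 (111): 3 ones → 1
Block 4 (001): 1 one → 0
Block 5 (101): 2 ones → 1
Block 6 (111): 3 ones → 1
Block 7 (010): 1 one → 0
Block 8 (111): 3 ones → 1
Block 9 (000): 0 ones → 0
Block 10 (000): 0 ones → 0
Block 11 (001): 1 one → 0
Block 12 (100): 1 one → 0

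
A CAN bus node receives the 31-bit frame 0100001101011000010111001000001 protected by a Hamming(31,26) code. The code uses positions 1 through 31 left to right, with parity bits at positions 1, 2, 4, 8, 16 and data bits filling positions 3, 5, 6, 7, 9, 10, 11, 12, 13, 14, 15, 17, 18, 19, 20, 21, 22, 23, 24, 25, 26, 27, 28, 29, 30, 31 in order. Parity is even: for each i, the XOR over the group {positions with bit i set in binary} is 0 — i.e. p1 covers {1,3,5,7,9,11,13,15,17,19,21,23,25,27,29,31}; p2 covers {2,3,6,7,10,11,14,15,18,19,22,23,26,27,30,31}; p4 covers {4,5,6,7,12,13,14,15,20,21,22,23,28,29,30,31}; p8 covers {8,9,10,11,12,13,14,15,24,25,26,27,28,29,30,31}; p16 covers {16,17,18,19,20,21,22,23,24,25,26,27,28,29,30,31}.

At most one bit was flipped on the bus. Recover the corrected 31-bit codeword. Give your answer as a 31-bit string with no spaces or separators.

s1 (pos 1,3,5,7,9,11,13,15,17,19,21,23,25,27,29,31): 0⊕0⊕0⊕1⊕0⊕0⊕1⊕0⊕0⊕0⊕1⊕0⊕1⊕0⊕0⊕1 = 1
s2 (pos 2,3,6,7,10,11,14,15,18,19,22,23,26,27,30,31): 1⊕0⊕0⊕1⊕1⊕0⊕0⊕0⊕1⊕0⊕1⊕0⊕0⊕0⊕0⊕1 = 0
s4 (pos 4,5,6,7,12,13,14,15,20,21,22,23,28,29,30,31): 0⊕0⊕0⊕1⊕1⊕1⊕0⊕0⊕1⊕1⊕1⊕0⊕0⊕0⊕0⊕1 = 1
s8 (pos 8,9,10,11,12,13,14,15,24,25,26,27,28,29,30,31): 1⊕0⊕1⊕0⊕1⊕1⊕0⊕0⊕0⊕1⊕0⊕0⊕0⊕0⊕0⊕1 = 0
s16 (pos 16,17,18,19,20,21,22,23,24,25,26,27,28,29,30,31): 0⊕0⊕1⊕0⊕1⊕1⊕1⊕0⊕0⊕1⊕0⊕0⊕0⊕0⊕0⊕1 = 0
Syndrome s16…s1 = 00101 → error at position 5.
Flip position 5: 0100001101011000010111001000001 → 0100101101011000010111001000001

0100101101011000010111001000001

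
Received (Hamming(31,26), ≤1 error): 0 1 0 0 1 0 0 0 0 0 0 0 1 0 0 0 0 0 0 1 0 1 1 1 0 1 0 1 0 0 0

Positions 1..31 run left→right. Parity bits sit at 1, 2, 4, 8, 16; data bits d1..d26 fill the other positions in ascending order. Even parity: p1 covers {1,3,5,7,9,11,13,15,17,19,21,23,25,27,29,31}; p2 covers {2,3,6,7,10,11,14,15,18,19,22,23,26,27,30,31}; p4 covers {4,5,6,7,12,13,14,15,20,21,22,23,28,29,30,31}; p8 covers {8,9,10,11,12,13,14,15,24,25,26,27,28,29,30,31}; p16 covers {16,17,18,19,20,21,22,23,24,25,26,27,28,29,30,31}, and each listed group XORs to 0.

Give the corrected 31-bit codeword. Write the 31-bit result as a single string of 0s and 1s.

s1 (pos 1,3,5,7,9,11,13,15,17,19,21,23,25,27,29,31): 0⊕0⊕1⊕0⊕0⊕0⊕1⊕0⊕0⊕0⊕0⊕1⊕0⊕0⊕0⊕0 = 1
s2 (pos 2,3,6,7,10,11,14,15,18,19,22,23,26,27,30,31): 1⊕0⊕0⊕0⊕0⊕0⊕0⊕0⊕0⊕0⊕1⊕1⊕1⊕0⊕0⊕0 = 0
s4 (pos 4,5,6,7,12,13,14,15,20,21,22,23,28,29,30,31): 0⊕1⊕0⊕0⊕0⊕1⊕0⊕0⊕1⊕0⊕1⊕1⊕1⊕0⊕0⊕0 = 0
s8 (pos 8,9,10,11,12,13,14,15,24,25,26,27,28,29,30,31): 0⊕0⊕0⊕0⊕0⊕1⊕0⊕0⊕1⊕0⊕1⊕0⊕1⊕0⊕0⊕0 = 0
s16 (pos 16,17,18,19,20,21,22,23,24,25,26,27,28,29,30,31): 0⊕0⊕0⊕0⊕1⊕0⊕1⊕1⊕1⊕0⊕1⊕0⊕1⊕0⊕0⊕0 = 0
Syndrome s16…s1 = 00001 → error at position 1.
Flip position 1: 0100100000001000000101110101000 → 1100100000001000000101110101000

1100100000001000000101110101000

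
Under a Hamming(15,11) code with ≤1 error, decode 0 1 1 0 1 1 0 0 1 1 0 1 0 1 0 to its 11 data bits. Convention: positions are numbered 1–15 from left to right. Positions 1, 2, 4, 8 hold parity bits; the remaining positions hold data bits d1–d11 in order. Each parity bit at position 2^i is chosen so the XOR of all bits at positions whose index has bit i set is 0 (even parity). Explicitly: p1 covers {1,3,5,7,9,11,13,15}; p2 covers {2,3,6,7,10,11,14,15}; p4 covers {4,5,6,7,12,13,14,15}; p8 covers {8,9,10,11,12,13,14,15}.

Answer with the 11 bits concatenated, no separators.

01101101010

s1 (pos 1,3,5,7,9,11,13,15): 0⊕1⊕1⊕0⊕1⊕0⊕0⊕0 = 1
s2 (pos 2,3,6,7,10,11,14,15): 1⊕1⊕1⊕0⊕1⊕0⊕1⊕0 = 1
s4 (pos 4,5,6,7,12,13,14,15): 0⊕1⊕1⊕0⊕1⊕0⊕1⊕0 = 0
s8 (pos 8,9,10,11,12,13,14,15): 0⊕1⊕1⊕0⊕1⊕0⊕1⊕0 = 0
Syndrome s8…s1 = 0011 → error at position 3.
Flip position 3: 011011001101010 → 010011001101010
Read data bits from positions 3,5,6,7,9,10,11,12,13,14,15: 01101101010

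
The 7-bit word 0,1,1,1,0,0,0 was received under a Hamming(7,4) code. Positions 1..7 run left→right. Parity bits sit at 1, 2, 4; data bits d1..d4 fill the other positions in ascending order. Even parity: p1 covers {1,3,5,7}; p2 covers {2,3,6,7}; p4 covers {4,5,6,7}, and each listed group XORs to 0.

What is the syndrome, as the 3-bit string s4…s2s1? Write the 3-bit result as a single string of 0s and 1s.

s1 (pos 1,3,5,7): 0⊕1⊕0⊕0 = 1
s2 (pos 2,3,6,7): 1⊕1⊕0⊕0 = 0
s4 (pos 4,5,6,7): 1⊕0⊕0⊕0 = 1
Syndrome s4…s1 = 101 → error at position 5.

101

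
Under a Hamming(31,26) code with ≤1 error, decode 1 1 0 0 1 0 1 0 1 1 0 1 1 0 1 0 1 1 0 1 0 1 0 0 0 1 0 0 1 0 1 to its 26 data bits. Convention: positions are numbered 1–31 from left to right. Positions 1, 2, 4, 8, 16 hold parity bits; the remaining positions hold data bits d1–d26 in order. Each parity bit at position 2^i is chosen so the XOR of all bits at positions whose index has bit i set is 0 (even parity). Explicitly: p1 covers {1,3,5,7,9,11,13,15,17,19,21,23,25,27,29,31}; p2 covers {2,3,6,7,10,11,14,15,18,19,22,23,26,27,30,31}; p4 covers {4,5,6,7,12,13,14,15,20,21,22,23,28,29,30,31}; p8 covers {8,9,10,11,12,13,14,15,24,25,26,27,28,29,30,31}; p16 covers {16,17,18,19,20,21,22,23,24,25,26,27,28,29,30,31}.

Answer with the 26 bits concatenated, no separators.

01011101101110111000100101

s1 (pos 1,3,5,7,9,11,13,15,17,19,21,23,25,27,29,31): 1⊕0⊕1⊕1⊕1⊕0⊕1⊕1⊕1⊕0⊕0⊕0⊕0⊕0⊕1⊕1 = 1
s2 (pos 2,3,6,7,10,11,14,15,18,19,22,23,26,27,30,31): 1⊕0⊕0⊕1⊕1⊕0⊕0⊕1⊕1⊕0⊕1⊕0⊕1⊕0⊕0⊕1 = 0
s4 (pos 4,5,6,7,12,13,14,15,20,21,22,23,28,29,30,31): 0⊕1⊕0⊕1⊕1⊕1⊕0⊕1⊕1⊕0⊕1⊕0⊕0⊕1⊕0⊕1 = 1
s8 (pos 8,9,10,11,12,13,14,15,24,25,26,27,28,29,30,31): 0⊕1⊕1⊕0⊕1⊕1⊕0⊕1⊕0⊕0⊕1⊕0⊕0⊕1⊕0⊕1 = 0
s16 (pos 16,17,18,19,20,21,22,23,24,25,26,27,28,29,30,31): 0⊕1⊕1⊕0⊕1⊕0⊕1⊕0⊕0⊕0⊕1⊕0⊕0⊕1⊕0⊕1 = 1
Syndrome s16…s1 = 10101 → error at position 21.
Flip position 21: 1100101011011010110101000100101 → 1100101011011010110111000100101
Read data bits from positions 3,5,6,7,9,10,11,12,13,14,15,17,18,19,20,21,22,23,24,25,26,27,28,29,30,31: 01011101101110111000100101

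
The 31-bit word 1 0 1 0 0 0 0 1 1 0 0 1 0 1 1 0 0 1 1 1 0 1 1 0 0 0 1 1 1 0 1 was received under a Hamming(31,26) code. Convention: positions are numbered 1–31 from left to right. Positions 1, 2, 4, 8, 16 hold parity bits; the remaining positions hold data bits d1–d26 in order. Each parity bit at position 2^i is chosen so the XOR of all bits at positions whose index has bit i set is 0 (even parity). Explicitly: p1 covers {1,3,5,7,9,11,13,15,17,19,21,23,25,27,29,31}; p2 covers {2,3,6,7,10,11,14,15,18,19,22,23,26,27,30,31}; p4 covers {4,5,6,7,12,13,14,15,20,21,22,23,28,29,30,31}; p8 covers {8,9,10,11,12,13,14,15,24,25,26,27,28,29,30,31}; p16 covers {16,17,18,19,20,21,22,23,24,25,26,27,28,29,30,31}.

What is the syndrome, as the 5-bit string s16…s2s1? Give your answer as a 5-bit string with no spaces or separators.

11111

s1 (pos 1,3,5,7,9,11,13,15,17,19,21,23,25,27,29,31): 1⊕1⊕0⊕0⊕1⊕0⊕0⊕1⊕0⊕1⊕0⊕1⊕0⊕1⊕1⊕1 = 1
s2 (pos 2,3,6,7,10,11,14,15,18,19,22,23,26,27,30,31): 0⊕1⊕0⊕0⊕0⊕0⊕1⊕1⊕1⊕1⊕1⊕1⊕0⊕1⊕0⊕1 = 1
s4 (pos 4,5,6,7,12,13,14,15,20,21,22,23,28,29,30,31): 0⊕0⊕0⊕0⊕1⊕0⊕1⊕1⊕1⊕0⊕1⊕1⊕1⊕1⊕0⊕1 = 1
s8 (pos 8,9,10,11,12,13,14,15,24,25,26,27,28,29,30,31): 1⊕1⊕0⊕0⊕1⊕0⊕1⊕1⊕0⊕0⊕0⊕1⊕1⊕1⊕0⊕1 = 1
s16 (pos 16,17,18,19,20,21,22,23,24,25,26,27,28,29,30,31): 0⊕0⊕1⊕1⊕1⊕0⊕1⊕1⊕0⊕0⊕0⊕1⊕1⊕1⊕0⊕1 = 1
Syndrome s16…s1 = 11111 → error at position 31.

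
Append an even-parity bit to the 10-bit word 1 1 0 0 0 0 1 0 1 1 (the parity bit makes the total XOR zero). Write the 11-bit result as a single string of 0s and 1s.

XOR of the 10 data bits: 1⊕1⊕0⊕0⊕0⊕0⊕1⊕0⊕1⊕1 = 1
Parity bit = 1 (so all 11 bits XOR to 0).

11000010111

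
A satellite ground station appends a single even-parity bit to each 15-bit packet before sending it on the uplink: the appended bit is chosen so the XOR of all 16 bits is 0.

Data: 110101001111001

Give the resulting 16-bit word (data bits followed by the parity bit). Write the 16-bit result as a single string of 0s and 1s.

XOR of the 15 data bits: 1⊕1⊕0⊕1⊕0⊕1⊕0⊕0⊕1⊕1⊕1⊕1⊕0⊕0⊕1 = 1
Parity bit = 1 (so all 16 bits XOR to 0).

1101010011110011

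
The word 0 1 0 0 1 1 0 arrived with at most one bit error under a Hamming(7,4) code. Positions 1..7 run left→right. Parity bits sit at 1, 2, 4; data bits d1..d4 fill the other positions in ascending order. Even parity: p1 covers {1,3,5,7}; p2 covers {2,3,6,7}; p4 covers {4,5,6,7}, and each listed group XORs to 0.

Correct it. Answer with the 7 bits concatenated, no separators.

1100110

s1 (pos 1,3,5,7): 0⊕0⊕1⊕0 = 1
s2 (pos 2,3,6,7): 1⊕0⊕1⊕0 = 0
s4 (pos 4,5,6,7): 0⊕1⊕1⊕0 = 0
Syndrome s4…s1 = 001 → error at position 1.
Flip position 1: 0100110 → 1100110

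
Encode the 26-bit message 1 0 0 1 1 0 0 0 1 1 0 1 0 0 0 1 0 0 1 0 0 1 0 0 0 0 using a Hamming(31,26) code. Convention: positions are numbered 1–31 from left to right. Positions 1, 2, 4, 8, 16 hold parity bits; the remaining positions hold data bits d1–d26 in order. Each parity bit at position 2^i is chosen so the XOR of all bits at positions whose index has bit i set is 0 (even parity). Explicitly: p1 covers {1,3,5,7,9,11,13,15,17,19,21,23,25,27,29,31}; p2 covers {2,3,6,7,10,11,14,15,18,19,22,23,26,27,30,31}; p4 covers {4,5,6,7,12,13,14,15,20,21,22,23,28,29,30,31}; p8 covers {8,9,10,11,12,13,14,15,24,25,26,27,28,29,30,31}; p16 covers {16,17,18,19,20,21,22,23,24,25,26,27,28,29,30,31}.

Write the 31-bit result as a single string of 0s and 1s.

1010001110001100100010010010000

Place data at non-parity positions: p1 p2 1 p4 0 0 1 p8 1 0 0 0 1 1 0 p16 1 0 0 0 1 0 0 1 0 0 1 0 0 0 0
p1 (pos 1,3,5,7,9,11,13,15,17,19,21,23,25,27,29,31): XOR of data positions = 1⊕0⊕1⊕1⊕0⊕1⊕0⊕1⊕0⊕1⊕0⊕0⊕1⊕0⊕0 = 1
p2 (pos 2,3,6,7,10,11,14,15,18,19,22,23,26,27,30,31): XOR of data positions = 1⊕0⊕1⊕0⊕0⊕1⊕0⊕0⊕0⊕0⊕0⊕0⊕1⊕0⊕0 = 0
p4 (pos 4,5,6,7,12,13,14,15,20,21,22,23,28,29,30,31): XOR of data positions = 0⊕0⊕1⊕0⊕1⊕1⊕0⊕0⊕1⊕0⊕0⊕0⊕0⊕0⊕0 = 0
p8 (pos 8,9,10,11,12,13,14,15,24,25,26,27,28,29,30,31): XOR of data positions = 1⊕0⊕0⊕0⊕1⊕1⊕0⊕1⊕0⊕0⊕1⊕0⊕0⊕0⊕0 = 1
p16 (pos 16,17,18,19,20,21,22,23,24,25,26,27,28,29,30,31): XOR of data positions = 1⊕0⊕0⊕0⊕1⊕0⊕0⊕1⊕0⊕0⊕1⊕0⊕0⊕0⊕0 = 0
Codeword: 1010001110001100100010010010000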